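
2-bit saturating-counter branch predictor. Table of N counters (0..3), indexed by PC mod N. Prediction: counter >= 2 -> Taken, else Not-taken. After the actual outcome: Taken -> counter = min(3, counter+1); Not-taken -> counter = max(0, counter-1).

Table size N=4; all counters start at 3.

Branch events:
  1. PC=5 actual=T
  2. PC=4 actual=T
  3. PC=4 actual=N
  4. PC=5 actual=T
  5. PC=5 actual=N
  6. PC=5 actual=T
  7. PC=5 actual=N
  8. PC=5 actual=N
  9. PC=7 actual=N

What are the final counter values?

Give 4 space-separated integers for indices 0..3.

Answer: 2 1 3 2

Derivation:
Ev 1: PC=5 idx=1 pred=T actual=T -> ctr[1]=3
Ev 2: PC=4 idx=0 pred=T actual=T -> ctr[0]=3
Ev 3: PC=4 idx=0 pred=T actual=N -> ctr[0]=2
Ev 4: PC=5 idx=1 pred=T actual=T -> ctr[1]=3
Ev 5: PC=5 idx=1 pred=T actual=N -> ctr[1]=2
Ev 6: PC=5 idx=1 pred=T actual=T -> ctr[1]=3
Ev 7: PC=5 idx=1 pred=T actual=N -> ctr[1]=2
Ev 8: PC=5 idx=1 pred=T actual=N -> ctr[1]=1
Ev 9: PC=7 idx=3 pred=T actual=N -> ctr[3]=2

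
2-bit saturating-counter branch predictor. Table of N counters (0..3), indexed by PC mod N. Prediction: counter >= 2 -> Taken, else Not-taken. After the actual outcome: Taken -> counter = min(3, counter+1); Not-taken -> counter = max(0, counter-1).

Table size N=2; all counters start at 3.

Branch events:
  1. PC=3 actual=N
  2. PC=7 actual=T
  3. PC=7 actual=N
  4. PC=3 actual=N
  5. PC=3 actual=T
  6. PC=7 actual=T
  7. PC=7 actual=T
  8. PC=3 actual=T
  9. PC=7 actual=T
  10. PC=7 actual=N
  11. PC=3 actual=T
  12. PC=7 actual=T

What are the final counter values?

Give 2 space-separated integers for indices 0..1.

Ev 1: PC=3 idx=1 pred=T actual=N -> ctr[1]=2
Ev 2: PC=7 idx=1 pred=T actual=T -> ctr[1]=3
Ev 3: PC=7 idx=1 pred=T actual=N -> ctr[1]=2
Ev 4: PC=3 idx=1 pred=T actual=N -> ctr[1]=1
Ev 5: PC=3 idx=1 pred=N actual=T -> ctr[1]=2
Ev 6: PC=7 idx=1 pred=T actual=T -> ctr[1]=3
Ev 7: PC=7 idx=1 pred=T actual=T -> ctr[1]=3
Ev 8: PC=3 idx=1 pred=T actual=T -> ctr[1]=3
Ev 9: PC=7 idx=1 pred=T actual=T -> ctr[1]=3
Ev 10: PC=7 idx=1 pred=T actual=N -> ctr[1]=2
Ev 11: PC=3 idx=1 pred=T actual=T -> ctr[1]=3
Ev 12: PC=7 idx=1 pred=T actual=T -> ctr[1]=3

Answer: 3 3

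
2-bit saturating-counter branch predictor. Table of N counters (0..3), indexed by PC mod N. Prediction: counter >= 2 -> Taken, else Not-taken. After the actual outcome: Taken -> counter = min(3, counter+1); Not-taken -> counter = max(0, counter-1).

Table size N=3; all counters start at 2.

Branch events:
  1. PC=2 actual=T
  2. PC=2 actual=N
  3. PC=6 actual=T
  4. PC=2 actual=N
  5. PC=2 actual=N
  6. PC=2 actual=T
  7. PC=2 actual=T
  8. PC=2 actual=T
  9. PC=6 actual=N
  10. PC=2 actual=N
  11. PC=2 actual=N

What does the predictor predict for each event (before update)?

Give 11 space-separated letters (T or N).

Ev 1: PC=2 idx=2 pred=T actual=T -> ctr[2]=3
Ev 2: PC=2 idx=2 pred=T actual=N -> ctr[2]=2
Ev 3: PC=6 idx=0 pred=T actual=T -> ctr[0]=3
Ev 4: PC=2 idx=2 pred=T actual=N -> ctr[2]=1
Ev 5: PC=2 idx=2 pred=N actual=N -> ctr[2]=0
Ev 6: PC=2 idx=2 pred=N actual=T -> ctr[2]=1
Ev 7: PC=2 idx=2 pred=N actual=T -> ctr[2]=2
Ev 8: PC=2 idx=2 pred=T actual=T -> ctr[2]=3
Ev 9: PC=6 idx=0 pred=T actual=N -> ctr[0]=2
Ev 10: PC=2 idx=2 pred=T actual=N -> ctr[2]=2
Ev 11: PC=2 idx=2 pred=T actual=N -> ctr[2]=1

Answer: T T T T N N N T T T T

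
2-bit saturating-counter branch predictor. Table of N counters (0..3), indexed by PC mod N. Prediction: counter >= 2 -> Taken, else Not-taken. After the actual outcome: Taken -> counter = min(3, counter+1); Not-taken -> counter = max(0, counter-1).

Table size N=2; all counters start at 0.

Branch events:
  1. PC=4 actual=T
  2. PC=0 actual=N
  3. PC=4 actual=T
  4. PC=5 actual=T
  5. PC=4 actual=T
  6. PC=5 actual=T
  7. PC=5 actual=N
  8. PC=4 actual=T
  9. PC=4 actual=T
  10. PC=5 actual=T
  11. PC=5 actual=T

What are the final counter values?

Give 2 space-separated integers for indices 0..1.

Ev 1: PC=4 idx=0 pred=N actual=T -> ctr[0]=1
Ev 2: PC=0 idx=0 pred=N actual=N -> ctr[0]=0
Ev 3: PC=4 idx=0 pred=N actual=T -> ctr[0]=1
Ev 4: PC=5 idx=1 pred=N actual=T -> ctr[1]=1
Ev 5: PC=4 idx=0 pred=N actual=T -> ctr[0]=2
Ev 6: PC=5 idx=1 pred=N actual=T -> ctr[1]=2
Ev 7: PC=5 idx=1 pred=T actual=N -> ctr[1]=1
Ev 8: PC=4 idx=0 pred=T actual=T -> ctr[0]=3
Ev 9: PC=4 idx=0 pred=T actual=T -> ctr[0]=3
Ev 10: PC=5 idx=1 pred=N actual=T -> ctr[1]=2
Ev 11: PC=5 idx=1 pred=T actual=T -> ctr[1]=3

Answer: 3 3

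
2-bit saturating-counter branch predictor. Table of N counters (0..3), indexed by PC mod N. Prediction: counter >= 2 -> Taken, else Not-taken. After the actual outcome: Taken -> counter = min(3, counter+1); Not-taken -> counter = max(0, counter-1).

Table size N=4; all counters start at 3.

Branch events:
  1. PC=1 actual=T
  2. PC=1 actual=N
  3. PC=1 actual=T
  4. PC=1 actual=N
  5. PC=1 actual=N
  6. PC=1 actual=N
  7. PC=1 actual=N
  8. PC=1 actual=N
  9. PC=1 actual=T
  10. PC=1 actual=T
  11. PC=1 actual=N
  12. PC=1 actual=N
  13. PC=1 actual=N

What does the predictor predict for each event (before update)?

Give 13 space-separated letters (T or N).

Ev 1: PC=1 idx=1 pred=T actual=T -> ctr[1]=3
Ev 2: PC=1 idx=1 pred=T actual=N -> ctr[1]=2
Ev 3: PC=1 idx=1 pred=T actual=T -> ctr[1]=3
Ev 4: PC=1 idx=1 pred=T actual=N -> ctr[1]=2
Ev 5: PC=1 idx=1 pred=T actual=N -> ctr[1]=1
Ev 6: PC=1 idx=1 pred=N actual=N -> ctr[1]=0
Ev 7: PC=1 idx=1 pred=N actual=N -> ctr[1]=0
Ev 8: PC=1 idx=1 pred=N actual=N -> ctr[1]=0
Ev 9: PC=1 idx=1 pred=N actual=T -> ctr[1]=1
Ev 10: PC=1 idx=1 pred=N actual=T -> ctr[1]=2
Ev 11: PC=1 idx=1 pred=T actual=N -> ctr[1]=1
Ev 12: PC=1 idx=1 pred=N actual=N -> ctr[1]=0
Ev 13: PC=1 idx=1 pred=N actual=N -> ctr[1]=0

Answer: T T T T T N N N N N T N N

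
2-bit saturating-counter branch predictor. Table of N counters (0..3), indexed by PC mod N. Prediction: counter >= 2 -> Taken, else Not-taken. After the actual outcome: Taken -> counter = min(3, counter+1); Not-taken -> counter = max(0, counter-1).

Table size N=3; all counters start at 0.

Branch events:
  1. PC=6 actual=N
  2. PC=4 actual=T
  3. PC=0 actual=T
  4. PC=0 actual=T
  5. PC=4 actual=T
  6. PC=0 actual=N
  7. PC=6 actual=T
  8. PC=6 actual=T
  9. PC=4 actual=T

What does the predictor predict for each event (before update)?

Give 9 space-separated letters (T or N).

Answer: N N N N N T N T T

Derivation:
Ev 1: PC=6 idx=0 pred=N actual=N -> ctr[0]=0
Ev 2: PC=4 idx=1 pred=N actual=T -> ctr[1]=1
Ev 3: PC=0 idx=0 pred=N actual=T -> ctr[0]=1
Ev 4: PC=0 idx=0 pred=N actual=T -> ctr[0]=2
Ev 5: PC=4 idx=1 pred=N actual=T -> ctr[1]=2
Ev 6: PC=0 idx=0 pred=T actual=N -> ctr[0]=1
Ev 7: PC=6 idx=0 pred=N actual=T -> ctr[0]=2
Ev 8: PC=6 idx=0 pred=T actual=T -> ctr[0]=3
Ev 9: PC=4 idx=1 pred=T actual=T -> ctr[1]=3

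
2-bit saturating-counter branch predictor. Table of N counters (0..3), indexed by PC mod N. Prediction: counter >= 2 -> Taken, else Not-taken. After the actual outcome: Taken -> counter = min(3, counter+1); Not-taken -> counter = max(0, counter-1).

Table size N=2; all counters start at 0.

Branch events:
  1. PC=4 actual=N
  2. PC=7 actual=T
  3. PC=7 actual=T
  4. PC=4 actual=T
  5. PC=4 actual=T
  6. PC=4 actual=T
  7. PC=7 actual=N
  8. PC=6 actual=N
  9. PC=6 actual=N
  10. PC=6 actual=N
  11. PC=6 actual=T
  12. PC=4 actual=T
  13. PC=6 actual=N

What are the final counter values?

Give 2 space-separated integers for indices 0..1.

Answer: 1 1

Derivation:
Ev 1: PC=4 idx=0 pred=N actual=N -> ctr[0]=0
Ev 2: PC=7 idx=1 pred=N actual=T -> ctr[1]=1
Ev 3: PC=7 idx=1 pred=N actual=T -> ctr[1]=2
Ev 4: PC=4 idx=0 pred=N actual=T -> ctr[0]=1
Ev 5: PC=4 idx=0 pred=N actual=T -> ctr[0]=2
Ev 6: PC=4 idx=0 pred=T actual=T -> ctr[0]=3
Ev 7: PC=7 idx=1 pred=T actual=N -> ctr[1]=1
Ev 8: PC=6 idx=0 pred=T actual=N -> ctr[0]=2
Ev 9: PC=6 idx=0 pred=T actual=N -> ctr[0]=1
Ev 10: PC=6 idx=0 pred=N actual=N -> ctr[0]=0
Ev 11: PC=6 idx=0 pred=N actual=T -> ctr[0]=1
Ev 12: PC=4 idx=0 pred=N actual=T -> ctr[0]=2
Ev 13: PC=6 idx=0 pred=T actual=N -> ctr[0]=1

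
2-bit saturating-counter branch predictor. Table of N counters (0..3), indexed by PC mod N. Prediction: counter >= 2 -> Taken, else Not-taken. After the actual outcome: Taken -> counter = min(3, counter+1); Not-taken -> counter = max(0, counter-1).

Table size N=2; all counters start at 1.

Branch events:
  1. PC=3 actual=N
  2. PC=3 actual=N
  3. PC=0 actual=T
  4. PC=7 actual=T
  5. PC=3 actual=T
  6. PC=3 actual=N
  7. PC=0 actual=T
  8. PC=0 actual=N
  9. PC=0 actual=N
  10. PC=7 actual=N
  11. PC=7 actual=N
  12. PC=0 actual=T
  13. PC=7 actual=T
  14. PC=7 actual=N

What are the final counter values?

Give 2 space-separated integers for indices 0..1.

Ev 1: PC=3 idx=1 pred=N actual=N -> ctr[1]=0
Ev 2: PC=3 idx=1 pred=N actual=N -> ctr[1]=0
Ev 3: PC=0 idx=0 pred=N actual=T -> ctr[0]=2
Ev 4: PC=7 idx=1 pred=N actual=T -> ctr[1]=1
Ev 5: PC=3 idx=1 pred=N actual=T -> ctr[1]=2
Ev 6: PC=3 idx=1 pred=T actual=N -> ctr[1]=1
Ev 7: PC=0 idx=0 pred=T actual=T -> ctr[0]=3
Ev 8: PC=0 idx=0 pred=T actual=N -> ctr[0]=2
Ev 9: PC=0 idx=0 pred=T actual=N -> ctr[0]=1
Ev 10: PC=7 idx=1 pred=N actual=N -> ctr[1]=0
Ev 11: PC=7 idx=1 pred=N actual=N -> ctr[1]=0
Ev 12: PC=0 idx=0 pred=N actual=T -> ctr[0]=2
Ev 13: PC=7 idx=1 pred=N actual=T -> ctr[1]=1
Ev 14: PC=7 idx=1 pred=N actual=N -> ctr[1]=0

Answer: 2 0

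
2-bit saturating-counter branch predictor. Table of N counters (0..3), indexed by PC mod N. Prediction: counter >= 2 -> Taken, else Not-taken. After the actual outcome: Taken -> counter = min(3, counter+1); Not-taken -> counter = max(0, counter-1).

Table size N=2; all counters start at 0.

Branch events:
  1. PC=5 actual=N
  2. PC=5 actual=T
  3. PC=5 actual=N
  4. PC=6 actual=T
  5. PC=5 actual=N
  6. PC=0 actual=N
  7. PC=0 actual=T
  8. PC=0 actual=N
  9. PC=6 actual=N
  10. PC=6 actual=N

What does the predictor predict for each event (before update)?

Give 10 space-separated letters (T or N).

Ev 1: PC=5 idx=1 pred=N actual=N -> ctr[1]=0
Ev 2: PC=5 idx=1 pred=N actual=T -> ctr[1]=1
Ev 3: PC=5 idx=1 pred=N actual=N -> ctr[1]=0
Ev 4: PC=6 idx=0 pred=N actual=T -> ctr[0]=1
Ev 5: PC=5 idx=1 pred=N actual=N -> ctr[1]=0
Ev 6: PC=0 idx=0 pred=N actual=N -> ctr[0]=0
Ev 7: PC=0 idx=0 pred=N actual=T -> ctr[0]=1
Ev 8: PC=0 idx=0 pred=N actual=N -> ctr[0]=0
Ev 9: PC=6 idx=0 pred=N actual=N -> ctr[0]=0
Ev 10: PC=6 idx=0 pred=N actual=N -> ctr[0]=0

Answer: N N N N N N N N N N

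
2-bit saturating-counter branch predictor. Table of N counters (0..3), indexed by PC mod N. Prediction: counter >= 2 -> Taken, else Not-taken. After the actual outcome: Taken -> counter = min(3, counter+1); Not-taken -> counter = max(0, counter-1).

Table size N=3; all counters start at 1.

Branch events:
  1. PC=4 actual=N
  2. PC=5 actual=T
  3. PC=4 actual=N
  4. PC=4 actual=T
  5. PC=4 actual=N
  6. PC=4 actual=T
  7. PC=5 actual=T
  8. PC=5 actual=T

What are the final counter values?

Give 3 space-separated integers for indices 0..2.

Answer: 1 1 3

Derivation:
Ev 1: PC=4 idx=1 pred=N actual=N -> ctr[1]=0
Ev 2: PC=5 idx=2 pred=N actual=T -> ctr[2]=2
Ev 3: PC=4 idx=1 pred=N actual=N -> ctr[1]=0
Ev 4: PC=4 idx=1 pred=N actual=T -> ctr[1]=1
Ev 5: PC=4 idx=1 pred=N actual=N -> ctr[1]=0
Ev 6: PC=4 idx=1 pred=N actual=T -> ctr[1]=1
Ev 7: PC=5 idx=2 pred=T actual=T -> ctr[2]=3
Ev 8: PC=5 idx=2 pred=T actual=T -> ctr[2]=3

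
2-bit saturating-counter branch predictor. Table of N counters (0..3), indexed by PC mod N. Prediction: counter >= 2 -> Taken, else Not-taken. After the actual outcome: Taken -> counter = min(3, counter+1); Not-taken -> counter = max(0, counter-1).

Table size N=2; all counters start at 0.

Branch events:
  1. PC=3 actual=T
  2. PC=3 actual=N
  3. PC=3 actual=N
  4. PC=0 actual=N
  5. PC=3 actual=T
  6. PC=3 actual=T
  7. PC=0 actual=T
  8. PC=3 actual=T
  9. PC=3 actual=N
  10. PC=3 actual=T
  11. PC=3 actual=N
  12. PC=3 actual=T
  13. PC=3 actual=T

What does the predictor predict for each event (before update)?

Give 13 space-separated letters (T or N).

Ev 1: PC=3 idx=1 pred=N actual=T -> ctr[1]=1
Ev 2: PC=3 idx=1 pred=N actual=N -> ctr[1]=0
Ev 3: PC=3 idx=1 pred=N actual=N -> ctr[1]=0
Ev 4: PC=0 idx=0 pred=N actual=N -> ctr[0]=0
Ev 5: PC=3 idx=1 pred=N actual=T -> ctr[1]=1
Ev 6: PC=3 idx=1 pred=N actual=T -> ctr[1]=2
Ev 7: PC=0 idx=0 pred=N actual=T -> ctr[0]=1
Ev 8: PC=3 idx=1 pred=T actual=T -> ctr[1]=3
Ev 9: PC=3 idx=1 pred=T actual=N -> ctr[1]=2
Ev 10: PC=3 idx=1 pred=T actual=T -> ctr[1]=3
Ev 11: PC=3 idx=1 pred=T actual=N -> ctr[1]=2
Ev 12: PC=3 idx=1 pred=T actual=T -> ctr[1]=3
Ev 13: PC=3 idx=1 pred=T actual=T -> ctr[1]=3

Answer: N N N N N N N T T T T T T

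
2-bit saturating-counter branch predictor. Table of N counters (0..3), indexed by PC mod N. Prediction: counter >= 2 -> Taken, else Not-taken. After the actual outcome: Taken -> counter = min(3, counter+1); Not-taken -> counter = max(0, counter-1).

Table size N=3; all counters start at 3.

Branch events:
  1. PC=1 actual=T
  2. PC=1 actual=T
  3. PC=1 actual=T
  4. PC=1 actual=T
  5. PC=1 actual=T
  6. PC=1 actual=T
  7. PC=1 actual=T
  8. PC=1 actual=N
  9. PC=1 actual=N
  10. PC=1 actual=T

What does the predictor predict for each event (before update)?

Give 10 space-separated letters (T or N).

Answer: T T T T T T T T T N

Derivation:
Ev 1: PC=1 idx=1 pred=T actual=T -> ctr[1]=3
Ev 2: PC=1 idx=1 pred=T actual=T -> ctr[1]=3
Ev 3: PC=1 idx=1 pred=T actual=T -> ctr[1]=3
Ev 4: PC=1 idx=1 pred=T actual=T -> ctr[1]=3
Ev 5: PC=1 idx=1 pred=T actual=T -> ctr[1]=3
Ev 6: PC=1 idx=1 pred=T actual=T -> ctr[1]=3
Ev 7: PC=1 idx=1 pred=T actual=T -> ctr[1]=3
Ev 8: PC=1 idx=1 pred=T actual=N -> ctr[1]=2
Ev 9: PC=1 idx=1 pred=T actual=N -> ctr[1]=1
Ev 10: PC=1 idx=1 pred=N actual=T -> ctr[1]=2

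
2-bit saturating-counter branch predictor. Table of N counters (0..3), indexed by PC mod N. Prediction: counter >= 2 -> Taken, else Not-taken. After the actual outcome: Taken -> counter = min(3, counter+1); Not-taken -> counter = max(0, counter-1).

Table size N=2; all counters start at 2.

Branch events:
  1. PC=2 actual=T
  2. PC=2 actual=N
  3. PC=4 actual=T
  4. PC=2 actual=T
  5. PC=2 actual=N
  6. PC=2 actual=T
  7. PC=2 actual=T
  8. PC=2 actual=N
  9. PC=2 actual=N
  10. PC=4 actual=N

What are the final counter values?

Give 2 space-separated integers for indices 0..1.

Ev 1: PC=2 idx=0 pred=T actual=T -> ctr[0]=3
Ev 2: PC=2 idx=0 pred=T actual=N -> ctr[0]=2
Ev 3: PC=4 idx=0 pred=T actual=T -> ctr[0]=3
Ev 4: PC=2 idx=0 pred=T actual=T -> ctr[0]=3
Ev 5: PC=2 idx=0 pred=T actual=N -> ctr[0]=2
Ev 6: PC=2 idx=0 pred=T actual=T -> ctr[0]=3
Ev 7: PC=2 idx=0 pred=T actual=T -> ctr[0]=3
Ev 8: PC=2 idx=0 pred=T actual=N -> ctr[0]=2
Ev 9: PC=2 idx=0 pred=T actual=N -> ctr[0]=1
Ev 10: PC=4 idx=0 pred=N actual=N -> ctr[0]=0

Answer: 0 2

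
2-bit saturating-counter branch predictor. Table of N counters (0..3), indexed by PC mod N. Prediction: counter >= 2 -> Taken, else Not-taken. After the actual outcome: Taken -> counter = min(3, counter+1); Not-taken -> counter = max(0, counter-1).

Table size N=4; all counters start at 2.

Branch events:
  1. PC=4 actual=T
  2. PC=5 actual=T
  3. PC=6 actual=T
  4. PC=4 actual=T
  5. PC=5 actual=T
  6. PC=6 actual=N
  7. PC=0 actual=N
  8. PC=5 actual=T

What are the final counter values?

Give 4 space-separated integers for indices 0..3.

Answer: 2 3 2 2

Derivation:
Ev 1: PC=4 idx=0 pred=T actual=T -> ctr[0]=3
Ev 2: PC=5 idx=1 pred=T actual=T -> ctr[1]=3
Ev 3: PC=6 idx=2 pred=T actual=T -> ctr[2]=3
Ev 4: PC=4 idx=0 pred=T actual=T -> ctr[0]=3
Ev 5: PC=5 idx=1 pred=T actual=T -> ctr[1]=3
Ev 6: PC=6 idx=2 pred=T actual=N -> ctr[2]=2
Ev 7: PC=0 idx=0 pred=T actual=N -> ctr[0]=2
Ev 8: PC=5 idx=1 pred=T actual=T -> ctr[1]=3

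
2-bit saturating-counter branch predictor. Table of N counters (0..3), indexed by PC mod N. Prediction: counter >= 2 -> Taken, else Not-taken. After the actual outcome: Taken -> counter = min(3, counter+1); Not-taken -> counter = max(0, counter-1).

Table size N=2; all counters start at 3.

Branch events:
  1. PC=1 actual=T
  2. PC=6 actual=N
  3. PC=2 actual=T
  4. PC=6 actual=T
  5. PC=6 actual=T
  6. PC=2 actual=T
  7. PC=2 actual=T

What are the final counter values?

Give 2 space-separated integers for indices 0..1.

Answer: 3 3

Derivation:
Ev 1: PC=1 idx=1 pred=T actual=T -> ctr[1]=3
Ev 2: PC=6 idx=0 pred=T actual=N -> ctr[0]=2
Ev 3: PC=2 idx=0 pred=T actual=T -> ctr[0]=3
Ev 4: PC=6 idx=0 pred=T actual=T -> ctr[0]=3
Ev 5: PC=6 idx=0 pred=T actual=T -> ctr[0]=3
Ev 6: PC=2 idx=0 pred=T actual=T -> ctr[0]=3
Ev 7: PC=2 idx=0 pred=T actual=T -> ctr[0]=3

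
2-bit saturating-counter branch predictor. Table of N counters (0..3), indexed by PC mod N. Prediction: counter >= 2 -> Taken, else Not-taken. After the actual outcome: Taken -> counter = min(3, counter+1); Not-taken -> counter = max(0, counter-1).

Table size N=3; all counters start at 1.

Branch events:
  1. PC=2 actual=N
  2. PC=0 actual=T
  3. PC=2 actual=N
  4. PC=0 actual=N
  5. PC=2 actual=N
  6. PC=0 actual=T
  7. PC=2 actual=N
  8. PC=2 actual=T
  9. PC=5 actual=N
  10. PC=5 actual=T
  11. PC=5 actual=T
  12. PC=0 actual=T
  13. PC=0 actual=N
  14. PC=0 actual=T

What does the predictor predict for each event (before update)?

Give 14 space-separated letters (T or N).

Ev 1: PC=2 idx=2 pred=N actual=N -> ctr[2]=0
Ev 2: PC=0 idx=0 pred=N actual=T -> ctr[0]=2
Ev 3: PC=2 idx=2 pred=N actual=N -> ctr[2]=0
Ev 4: PC=0 idx=0 pred=T actual=N -> ctr[0]=1
Ev 5: PC=2 idx=2 pred=N actual=N -> ctr[2]=0
Ev 6: PC=0 idx=0 pred=N actual=T -> ctr[0]=2
Ev 7: PC=2 idx=2 pred=N actual=N -> ctr[2]=0
Ev 8: PC=2 idx=2 pred=N actual=T -> ctr[2]=1
Ev 9: PC=5 idx=2 pred=N actual=N -> ctr[2]=0
Ev 10: PC=5 idx=2 pred=N actual=T -> ctr[2]=1
Ev 11: PC=5 idx=2 pred=N actual=T -> ctr[2]=2
Ev 12: PC=0 idx=0 pred=T actual=T -> ctr[0]=3
Ev 13: PC=0 idx=0 pred=T actual=N -> ctr[0]=2
Ev 14: PC=0 idx=0 pred=T actual=T -> ctr[0]=3

Answer: N N N T N N N N N N N T T T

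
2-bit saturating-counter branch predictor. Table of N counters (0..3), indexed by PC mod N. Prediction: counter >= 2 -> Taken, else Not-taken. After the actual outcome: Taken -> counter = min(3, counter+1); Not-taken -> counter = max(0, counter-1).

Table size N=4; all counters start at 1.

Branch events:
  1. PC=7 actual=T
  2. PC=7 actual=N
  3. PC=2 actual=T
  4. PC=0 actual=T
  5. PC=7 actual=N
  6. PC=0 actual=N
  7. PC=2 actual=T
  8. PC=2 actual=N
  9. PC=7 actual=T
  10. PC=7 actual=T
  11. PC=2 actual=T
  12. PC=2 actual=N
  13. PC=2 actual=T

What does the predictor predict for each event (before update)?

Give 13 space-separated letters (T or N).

Ev 1: PC=7 idx=3 pred=N actual=T -> ctr[3]=2
Ev 2: PC=7 idx=3 pred=T actual=N -> ctr[3]=1
Ev 3: PC=2 idx=2 pred=N actual=T -> ctr[2]=2
Ev 4: PC=0 idx=0 pred=N actual=T -> ctr[0]=2
Ev 5: PC=7 idx=3 pred=N actual=N -> ctr[3]=0
Ev 6: PC=0 idx=0 pred=T actual=N -> ctr[0]=1
Ev 7: PC=2 idx=2 pred=T actual=T -> ctr[2]=3
Ev 8: PC=2 idx=2 pred=T actual=N -> ctr[2]=2
Ev 9: PC=7 idx=3 pred=N actual=T -> ctr[3]=1
Ev 10: PC=7 idx=3 pred=N actual=T -> ctr[3]=2
Ev 11: PC=2 idx=2 pred=T actual=T -> ctr[2]=3
Ev 12: PC=2 idx=2 pred=T actual=N -> ctr[2]=2
Ev 13: PC=2 idx=2 pred=T actual=T -> ctr[2]=3

Answer: N T N N N T T T N N T T T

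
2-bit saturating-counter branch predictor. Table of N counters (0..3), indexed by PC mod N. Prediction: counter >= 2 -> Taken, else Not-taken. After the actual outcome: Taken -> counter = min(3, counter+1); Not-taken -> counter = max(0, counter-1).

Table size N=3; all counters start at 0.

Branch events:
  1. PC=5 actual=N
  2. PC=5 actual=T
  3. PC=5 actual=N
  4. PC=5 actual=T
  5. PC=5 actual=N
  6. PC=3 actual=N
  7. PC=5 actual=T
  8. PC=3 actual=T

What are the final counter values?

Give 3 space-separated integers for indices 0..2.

Answer: 1 0 1

Derivation:
Ev 1: PC=5 idx=2 pred=N actual=N -> ctr[2]=0
Ev 2: PC=5 idx=2 pred=N actual=T -> ctr[2]=1
Ev 3: PC=5 idx=2 pred=N actual=N -> ctr[2]=0
Ev 4: PC=5 idx=2 pred=N actual=T -> ctr[2]=1
Ev 5: PC=5 idx=2 pred=N actual=N -> ctr[2]=0
Ev 6: PC=3 idx=0 pred=N actual=N -> ctr[0]=0
Ev 7: PC=5 idx=2 pred=N actual=T -> ctr[2]=1
Ev 8: PC=3 idx=0 pred=N actual=T -> ctr[0]=1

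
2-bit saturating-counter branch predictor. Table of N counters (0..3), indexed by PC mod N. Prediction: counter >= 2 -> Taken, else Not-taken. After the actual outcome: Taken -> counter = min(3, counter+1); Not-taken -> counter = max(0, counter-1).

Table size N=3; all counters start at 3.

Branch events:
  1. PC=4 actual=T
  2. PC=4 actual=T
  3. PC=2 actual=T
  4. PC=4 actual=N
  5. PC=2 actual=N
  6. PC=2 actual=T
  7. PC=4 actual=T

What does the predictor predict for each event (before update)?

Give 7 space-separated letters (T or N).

Ev 1: PC=4 idx=1 pred=T actual=T -> ctr[1]=3
Ev 2: PC=4 idx=1 pred=T actual=T -> ctr[1]=3
Ev 3: PC=2 idx=2 pred=T actual=T -> ctr[2]=3
Ev 4: PC=4 idx=1 pred=T actual=N -> ctr[1]=2
Ev 5: PC=2 idx=2 pred=T actual=N -> ctr[2]=2
Ev 6: PC=2 idx=2 pred=T actual=T -> ctr[2]=3
Ev 7: PC=4 idx=1 pred=T actual=T -> ctr[1]=3

Answer: T T T T T T T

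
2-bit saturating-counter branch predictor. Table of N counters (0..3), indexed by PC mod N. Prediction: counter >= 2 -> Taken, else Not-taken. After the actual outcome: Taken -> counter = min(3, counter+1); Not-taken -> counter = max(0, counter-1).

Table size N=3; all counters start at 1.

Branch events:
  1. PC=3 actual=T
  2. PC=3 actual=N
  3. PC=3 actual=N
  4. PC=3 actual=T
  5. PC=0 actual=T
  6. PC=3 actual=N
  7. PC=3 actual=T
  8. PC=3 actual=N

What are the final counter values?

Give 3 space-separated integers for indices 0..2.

Answer: 1 1 1

Derivation:
Ev 1: PC=3 idx=0 pred=N actual=T -> ctr[0]=2
Ev 2: PC=3 idx=0 pred=T actual=N -> ctr[0]=1
Ev 3: PC=3 idx=0 pred=N actual=N -> ctr[0]=0
Ev 4: PC=3 idx=0 pred=N actual=T -> ctr[0]=1
Ev 5: PC=0 idx=0 pred=N actual=T -> ctr[0]=2
Ev 6: PC=3 idx=0 pred=T actual=N -> ctr[0]=1
Ev 7: PC=3 idx=0 pred=N actual=T -> ctr[0]=2
Ev 8: PC=3 idx=0 pred=T actual=N -> ctr[0]=1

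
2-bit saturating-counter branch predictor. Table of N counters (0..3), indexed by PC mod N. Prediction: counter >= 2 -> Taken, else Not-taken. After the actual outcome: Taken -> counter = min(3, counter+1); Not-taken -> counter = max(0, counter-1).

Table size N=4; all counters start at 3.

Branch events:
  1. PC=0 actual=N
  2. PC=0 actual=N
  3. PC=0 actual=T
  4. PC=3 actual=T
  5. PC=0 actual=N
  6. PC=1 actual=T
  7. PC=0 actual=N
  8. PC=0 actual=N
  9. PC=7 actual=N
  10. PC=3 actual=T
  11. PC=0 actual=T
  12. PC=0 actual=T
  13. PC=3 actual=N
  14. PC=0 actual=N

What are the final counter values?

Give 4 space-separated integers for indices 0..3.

Ev 1: PC=0 idx=0 pred=T actual=N -> ctr[0]=2
Ev 2: PC=0 idx=0 pred=T actual=N -> ctr[0]=1
Ev 3: PC=0 idx=0 pred=N actual=T -> ctr[0]=2
Ev 4: PC=3 idx=3 pred=T actual=T -> ctr[3]=3
Ev 5: PC=0 idx=0 pred=T actual=N -> ctr[0]=1
Ev 6: PC=1 idx=1 pred=T actual=T -> ctr[1]=3
Ev 7: PC=0 idx=0 pred=N actual=N -> ctr[0]=0
Ev 8: PC=0 idx=0 pred=N actual=N -> ctr[0]=0
Ev 9: PC=7 idx=3 pred=T actual=N -> ctr[3]=2
Ev 10: PC=3 idx=3 pred=T actual=T -> ctr[3]=3
Ev 11: PC=0 idx=0 pred=N actual=T -> ctr[0]=1
Ev 12: PC=0 idx=0 pred=N actual=T -> ctr[0]=2
Ev 13: PC=3 idx=3 pred=T actual=N -> ctr[3]=2
Ev 14: PC=0 idx=0 pred=T actual=N -> ctr[0]=1

Answer: 1 3 3 2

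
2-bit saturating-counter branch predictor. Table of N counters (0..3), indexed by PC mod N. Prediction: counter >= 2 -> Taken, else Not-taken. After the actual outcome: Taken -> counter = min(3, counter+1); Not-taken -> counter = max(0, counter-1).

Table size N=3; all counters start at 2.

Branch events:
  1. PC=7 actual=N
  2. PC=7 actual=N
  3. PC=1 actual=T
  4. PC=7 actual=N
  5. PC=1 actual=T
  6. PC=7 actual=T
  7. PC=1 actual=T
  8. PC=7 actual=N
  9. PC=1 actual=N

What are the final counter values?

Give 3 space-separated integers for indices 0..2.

Ev 1: PC=7 idx=1 pred=T actual=N -> ctr[1]=1
Ev 2: PC=7 idx=1 pred=N actual=N -> ctr[1]=0
Ev 3: PC=1 idx=1 pred=N actual=T -> ctr[1]=1
Ev 4: PC=7 idx=1 pred=N actual=N -> ctr[1]=0
Ev 5: PC=1 idx=1 pred=N actual=T -> ctr[1]=1
Ev 6: PC=7 idx=1 pred=N actual=T -> ctr[1]=2
Ev 7: PC=1 idx=1 pred=T actual=T -> ctr[1]=3
Ev 8: PC=7 idx=1 pred=T actual=N -> ctr[1]=2
Ev 9: PC=1 idx=1 pred=T actual=N -> ctr[1]=1

Answer: 2 1 2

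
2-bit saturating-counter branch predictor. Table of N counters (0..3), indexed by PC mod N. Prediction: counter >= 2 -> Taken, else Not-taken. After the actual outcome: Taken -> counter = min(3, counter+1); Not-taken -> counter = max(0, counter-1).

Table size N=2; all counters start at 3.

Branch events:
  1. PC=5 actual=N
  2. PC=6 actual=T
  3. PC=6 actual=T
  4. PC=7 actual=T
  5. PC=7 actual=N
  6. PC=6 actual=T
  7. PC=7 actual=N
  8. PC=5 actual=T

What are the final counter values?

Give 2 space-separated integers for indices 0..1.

Ev 1: PC=5 idx=1 pred=T actual=N -> ctr[1]=2
Ev 2: PC=6 idx=0 pred=T actual=T -> ctr[0]=3
Ev 3: PC=6 idx=0 pred=T actual=T -> ctr[0]=3
Ev 4: PC=7 idx=1 pred=T actual=T -> ctr[1]=3
Ev 5: PC=7 idx=1 pred=T actual=N -> ctr[1]=2
Ev 6: PC=6 idx=0 pred=T actual=T -> ctr[0]=3
Ev 7: PC=7 idx=1 pred=T actual=N -> ctr[1]=1
Ev 8: PC=5 idx=1 pred=N actual=T -> ctr[1]=2

Answer: 3 2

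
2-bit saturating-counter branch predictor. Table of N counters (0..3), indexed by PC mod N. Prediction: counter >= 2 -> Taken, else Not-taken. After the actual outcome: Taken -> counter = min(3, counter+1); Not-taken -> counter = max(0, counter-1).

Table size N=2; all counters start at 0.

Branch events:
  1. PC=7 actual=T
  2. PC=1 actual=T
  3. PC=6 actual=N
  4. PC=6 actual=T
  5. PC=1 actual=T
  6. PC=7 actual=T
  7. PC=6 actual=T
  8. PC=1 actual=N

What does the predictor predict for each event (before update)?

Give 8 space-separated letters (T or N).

Ev 1: PC=7 idx=1 pred=N actual=T -> ctr[1]=1
Ev 2: PC=1 idx=1 pred=N actual=T -> ctr[1]=2
Ev 3: PC=6 idx=0 pred=N actual=N -> ctr[0]=0
Ev 4: PC=6 idx=0 pred=N actual=T -> ctr[0]=1
Ev 5: PC=1 idx=1 pred=T actual=T -> ctr[1]=3
Ev 6: PC=7 idx=1 pred=T actual=T -> ctr[1]=3
Ev 7: PC=6 idx=0 pred=N actual=T -> ctr[0]=2
Ev 8: PC=1 idx=1 pred=T actual=N -> ctr[1]=2

Answer: N N N N T T N T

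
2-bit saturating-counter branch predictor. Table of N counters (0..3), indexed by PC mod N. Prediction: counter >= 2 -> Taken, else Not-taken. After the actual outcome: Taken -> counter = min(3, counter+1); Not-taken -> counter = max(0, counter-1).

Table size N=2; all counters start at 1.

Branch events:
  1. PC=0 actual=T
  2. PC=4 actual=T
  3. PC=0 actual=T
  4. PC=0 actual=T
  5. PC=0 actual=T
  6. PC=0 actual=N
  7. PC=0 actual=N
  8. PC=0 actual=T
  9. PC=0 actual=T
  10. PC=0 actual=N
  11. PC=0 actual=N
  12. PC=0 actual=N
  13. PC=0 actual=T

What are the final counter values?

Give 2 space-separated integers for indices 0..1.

Ev 1: PC=0 idx=0 pred=N actual=T -> ctr[0]=2
Ev 2: PC=4 idx=0 pred=T actual=T -> ctr[0]=3
Ev 3: PC=0 idx=0 pred=T actual=T -> ctr[0]=3
Ev 4: PC=0 idx=0 pred=T actual=T -> ctr[0]=3
Ev 5: PC=0 idx=0 pred=T actual=T -> ctr[0]=3
Ev 6: PC=0 idx=0 pred=T actual=N -> ctr[0]=2
Ev 7: PC=0 idx=0 pred=T actual=N -> ctr[0]=1
Ev 8: PC=0 idx=0 pred=N actual=T -> ctr[0]=2
Ev 9: PC=0 idx=0 pred=T actual=T -> ctr[0]=3
Ev 10: PC=0 idx=0 pred=T actual=N -> ctr[0]=2
Ev 11: PC=0 idx=0 pred=T actual=N -> ctr[0]=1
Ev 12: PC=0 idx=0 pred=N actual=N -> ctr[0]=0
Ev 13: PC=0 idx=0 pred=N actual=T -> ctr[0]=1

Answer: 1 1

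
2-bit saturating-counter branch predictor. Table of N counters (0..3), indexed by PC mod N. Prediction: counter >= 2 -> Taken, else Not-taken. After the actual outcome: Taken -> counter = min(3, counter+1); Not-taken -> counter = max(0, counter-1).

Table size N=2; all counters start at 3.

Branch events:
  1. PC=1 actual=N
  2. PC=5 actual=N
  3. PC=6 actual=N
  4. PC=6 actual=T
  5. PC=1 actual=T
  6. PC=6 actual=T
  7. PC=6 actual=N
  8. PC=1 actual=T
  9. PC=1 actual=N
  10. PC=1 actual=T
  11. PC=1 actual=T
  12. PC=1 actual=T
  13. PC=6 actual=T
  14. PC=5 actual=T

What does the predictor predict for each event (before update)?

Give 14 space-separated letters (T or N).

Answer: T T T T N T T T T T T T T T

Derivation:
Ev 1: PC=1 idx=1 pred=T actual=N -> ctr[1]=2
Ev 2: PC=5 idx=1 pred=T actual=N -> ctr[1]=1
Ev 3: PC=6 idx=0 pred=T actual=N -> ctr[0]=2
Ev 4: PC=6 idx=0 pred=T actual=T -> ctr[0]=3
Ev 5: PC=1 idx=1 pred=N actual=T -> ctr[1]=2
Ev 6: PC=6 idx=0 pred=T actual=T -> ctr[0]=3
Ev 7: PC=6 idx=0 pred=T actual=N -> ctr[0]=2
Ev 8: PC=1 idx=1 pred=T actual=T -> ctr[1]=3
Ev 9: PC=1 idx=1 pred=T actual=N -> ctr[1]=2
Ev 10: PC=1 idx=1 pred=T actual=T -> ctr[1]=3
Ev 11: PC=1 idx=1 pred=T actual=T -> ctr[1]=3
Ev 12: PC=1 idx=1 pred=T actual=T -> ctr[1]=3
Ev 13: PC=6 idx=0 pred=T actual=T -> ctr[0]=3
Ev 14: PC=5 idx=1 pred=T actual=T -> ctr[1]=3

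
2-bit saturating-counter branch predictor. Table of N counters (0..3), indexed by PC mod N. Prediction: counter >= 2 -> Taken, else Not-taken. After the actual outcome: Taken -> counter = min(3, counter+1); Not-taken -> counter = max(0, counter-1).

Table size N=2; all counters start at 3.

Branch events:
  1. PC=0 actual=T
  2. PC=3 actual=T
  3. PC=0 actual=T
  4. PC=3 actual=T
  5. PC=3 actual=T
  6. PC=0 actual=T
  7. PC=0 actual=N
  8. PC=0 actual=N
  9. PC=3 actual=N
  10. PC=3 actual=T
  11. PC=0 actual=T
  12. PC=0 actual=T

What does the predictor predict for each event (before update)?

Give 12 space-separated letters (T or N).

Answer: T T T T T T T T T T N T

Derivation:
Ev 1: PC=0 idx=0 pred=T actual=T -> ctr[0]=3
Ev 2: PC=3 idx=1 pred=T actual=T -> ctr[1]=3
Ev 3: PC=0 idx=0 pred=T actual=T -> ctr[0]=3
Ev 4: PC=3 idx=1 pred=T actual=T -> ctr[1]=3
Ev 5: PC=3 idx=1 pred=T actual=T -> ctr[1]=3
Ev 6: PC=0 idx=0 pred=T actual=T -> ctr[0]=3
Ev 7: PC=0 idx=0 pred=T actual=N -> ctr[0]=2
Ev 8: PC=0 idx=0 pred=T actual=N -> ctr[0]=1
Ev 9: PC=3 idx=1 pred=T actual=N -> ctr[1]=2
Ev 10: PC=3 idx=1 pred=T actual=T -> ctr[1]=3
Ev 11: PC=0 idx=0 pred=N actual=T -> ctr[0]=2
Ev 12: PC=0 idx=0 pred=T actual=T -> ctr[0]=3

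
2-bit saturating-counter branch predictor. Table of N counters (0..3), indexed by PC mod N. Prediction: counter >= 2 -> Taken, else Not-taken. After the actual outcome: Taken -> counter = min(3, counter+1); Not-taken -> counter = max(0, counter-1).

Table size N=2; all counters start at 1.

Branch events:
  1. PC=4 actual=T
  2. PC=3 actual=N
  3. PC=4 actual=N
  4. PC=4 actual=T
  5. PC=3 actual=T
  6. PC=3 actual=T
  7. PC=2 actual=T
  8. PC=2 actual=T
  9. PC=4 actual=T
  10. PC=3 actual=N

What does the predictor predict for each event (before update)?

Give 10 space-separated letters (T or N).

Ev 1: PC=4 idx=0 pred=N actual=T -> ctr[0]=2
Ev 2: PC=3 idx=1 pred=N actual=N -> ctr[1]=0
Ev 3: PC=4 idx=0 pred=T actual=N -> ctr[0]=1
Ev 4: PC=4 idx=0 pred=N actual=T -> ctr[0]=2
Ev 5: PC=3 idx=1 pred=N actual=T -> ctr[1]=1
Ev 6: PC=3 idx=1 pred=N actual=T -> ctr[1]=2
Ev 7: PC=2 idx=0 pred=T actual=T -> ctr[0]=3
Ev 8: PC=2 idx=0 pred=T actual=T -> ctr[0]=3
Ev 9: PC=4 idx=0 pred=T actual=T -> ctr[0]=3
Ev 10: PC=3 idx=1 pred=T actual=N -> ctr[1]=1

Answer: N N T N N N T T T T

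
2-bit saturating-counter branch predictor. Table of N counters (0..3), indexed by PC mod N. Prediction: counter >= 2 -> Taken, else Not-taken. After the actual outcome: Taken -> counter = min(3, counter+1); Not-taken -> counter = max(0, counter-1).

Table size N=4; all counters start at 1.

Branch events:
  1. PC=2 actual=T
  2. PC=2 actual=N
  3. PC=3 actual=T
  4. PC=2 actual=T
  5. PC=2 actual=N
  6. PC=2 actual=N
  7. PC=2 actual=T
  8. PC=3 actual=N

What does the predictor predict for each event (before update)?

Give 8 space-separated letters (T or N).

Answer: N T N N T N N T

Derivation:
Ev 1: PC=2 idx=2 pred=N actual=T -> ctr[2]=2
Ev 2: PC=2 idx=2 pred=T actual=N -> ctr[2]=1
Ev 3: PC=3 idx=3 pred=N actual=T -> ctr[3]=2
Ev 4: PC=2 idx=2 pred=N actual=T -> ctr[2]=2
Ev 5: PC=2 idx=2 pred=T actual=N -> ctr[2]=1
Ev 6: PC=2 idx=2 pred=N actual=N -> ctr[2]=0
Ev 7: PC=2 idx=2 pred=N actual=T -> ctr[2]=1
Ev 8: PC=3 idx=3 pred=T actual=N -> ctr[3]=1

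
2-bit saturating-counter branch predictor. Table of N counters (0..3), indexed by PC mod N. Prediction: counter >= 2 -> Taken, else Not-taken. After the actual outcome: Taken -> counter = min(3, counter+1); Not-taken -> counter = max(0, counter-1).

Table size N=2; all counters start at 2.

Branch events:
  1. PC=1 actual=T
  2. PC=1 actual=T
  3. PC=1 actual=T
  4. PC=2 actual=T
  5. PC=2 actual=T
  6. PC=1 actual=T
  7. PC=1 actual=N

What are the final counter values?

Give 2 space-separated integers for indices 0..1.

Answer: 3 2

Derivation:
Ev 1: PC=1 idx=1 pred=T actual=T -> ctr[1]=3
Ev 2: PC=1 idx=1 pred=T actual=T -> ctr[1]=3
Ev 3: PC=1 idx=1 pred=T actual=T -> ctr[1]=3
Ev 4: PC=2 idx=0 pred=T actual=T -> ctr[0]=3
Ev 5: PC=2 idx=0 pred=T actual=T -> ctr[0]=3
Ev 6: PC=1 idx=1 pred=T actual=T -> ctr[1]=3
Ev 7: PC=1 idx=1 pred=T actual=N -> ctr[1]=2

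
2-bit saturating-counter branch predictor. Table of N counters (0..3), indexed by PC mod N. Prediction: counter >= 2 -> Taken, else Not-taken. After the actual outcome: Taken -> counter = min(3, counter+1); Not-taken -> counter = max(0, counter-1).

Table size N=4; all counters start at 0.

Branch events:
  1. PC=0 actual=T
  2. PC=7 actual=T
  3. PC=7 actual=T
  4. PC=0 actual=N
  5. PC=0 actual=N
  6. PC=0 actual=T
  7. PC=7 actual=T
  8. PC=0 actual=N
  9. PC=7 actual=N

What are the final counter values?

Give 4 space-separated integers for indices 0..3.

Ev 1: PC=0 idx=0 pred=N actual=T -> ctr[0]=1
Ev 2: PC=7 idx=3 pred=N actual=T -> ctr[3]=1
Ev 3: PC=7 idx=3 pred=N actual=T -> ctr[3]=2
Ev 4: PC=0 idx=0 pred=N actual=N -> ctr[0]=0
Ev 5: PC=0 idx=0 pred=N actual=N -> ctr[0]=0
Ev 6: PC=0 idx=0 pred=N actual=T -> ctr[0]=1
Ev 7: PC=7 idx=3 pred=T actual=T -> ctr[3]=3
Ev 8: PC=0 idx=0 pred=N actual=N -> ctr[0]=0
Ev 9: PC=7 idx=3 pred=T actual=N -> ctr[3]=2

Answer: 0 0 0 2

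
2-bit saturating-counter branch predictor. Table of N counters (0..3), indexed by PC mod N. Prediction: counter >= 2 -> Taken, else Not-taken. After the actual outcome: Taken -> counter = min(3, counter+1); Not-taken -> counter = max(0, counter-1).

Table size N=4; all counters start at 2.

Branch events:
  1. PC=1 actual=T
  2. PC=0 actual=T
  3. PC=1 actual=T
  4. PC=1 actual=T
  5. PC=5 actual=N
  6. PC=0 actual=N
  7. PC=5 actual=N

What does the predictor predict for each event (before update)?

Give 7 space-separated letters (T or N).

Answer: T T T T T T T

Derivation:
Ev 1: PC=1 idx=1 pred=T actual=T -> ctr[1]=3
Ev 2: PC=0 idx=0 pred=T actual=T -> ctr[0]=3
Ev 3: PC=1 idx=1 pred=T actual=T -> ctr[1]=3
Ev 4: PC=1 idx=1 pred=T actual=T -> ctr[1]=3
Ev 5: PC=5 idx=1 pred=T actual=N -> ctr[1]=2
Ev 6: PC=0 idx=0 pred=T actual=N -> ctr[0]=2
Ev 7: PC=5 idx=1 pred=T actual=N -> ctr[1]=1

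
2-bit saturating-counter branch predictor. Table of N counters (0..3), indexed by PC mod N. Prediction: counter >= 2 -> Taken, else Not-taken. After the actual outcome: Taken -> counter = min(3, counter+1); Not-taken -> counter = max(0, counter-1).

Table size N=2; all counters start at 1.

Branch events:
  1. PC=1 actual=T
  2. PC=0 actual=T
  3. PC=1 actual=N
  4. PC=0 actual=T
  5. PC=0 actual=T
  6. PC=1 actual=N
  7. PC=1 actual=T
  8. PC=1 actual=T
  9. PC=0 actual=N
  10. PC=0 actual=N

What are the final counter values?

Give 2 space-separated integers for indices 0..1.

Ev 1: PC=1 idx=1 pred=N actual=T -> ctr[1]=2
Ev 2: PC=0 idx=0 pred=N actual=T -> ctr[0]=2
Ev 3: PC=1 idx=1 pred=T actual=N -> ctr[1]=1
Ev 4: PC=0 idx=0 pred=T actual=T -> ctr[0]=3
Ev 5: PC=0 idx=0 pred=T actual=T -> ctr[0]=3
Ev 6: PC=1 idx=1 pred=N actual=N -> ctr[1]=0
Ev 7: PC=1 idx=1 pred=N actual=T -> ctr[1]=1
Ev 8: PC=1 idx=1 pred=N actual=T -> ctr[1]=2
Ev 9: PC=0 idx=0 pred=T actual=N -> ctr[0]=2
Ev 10: PC=0 idx=0 pred=T actual=N -> ctr[0]=1

Answer: 1 2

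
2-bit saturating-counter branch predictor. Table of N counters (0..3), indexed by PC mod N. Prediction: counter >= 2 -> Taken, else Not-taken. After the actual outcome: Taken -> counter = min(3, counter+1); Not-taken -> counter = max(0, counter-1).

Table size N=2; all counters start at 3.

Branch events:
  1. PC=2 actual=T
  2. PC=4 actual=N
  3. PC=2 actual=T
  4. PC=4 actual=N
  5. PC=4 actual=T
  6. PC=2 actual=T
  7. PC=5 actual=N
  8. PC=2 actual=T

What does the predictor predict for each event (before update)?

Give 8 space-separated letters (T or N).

Ev 1: PC=2 idx=0 pred=T actual=T -> ctr[0]=3
Ev 2: PC=4 idx=0 pred=T actual=N -> ctr[0]=2
Ev 3: PC=2 idx=0 pred=T actual=T -> ctr[0]=3
Ev 4: PC=4 idx=0 pred=T actual=N -> ctr[0]=2
Ev 5: PC=4 idx=0 pred=T actual=T -> ctr[0]=3
Ev 6: PC=2 idx=0 pred=T actual=T -> ctr[0]=3
Ev 7: PC=5 idx=1 pred=T actual=N -> ctr[1]=2
Ev 8: PC=2 idx=0 pred=T actual=T -> ctr[0]=3

Answer: T T T T T T T T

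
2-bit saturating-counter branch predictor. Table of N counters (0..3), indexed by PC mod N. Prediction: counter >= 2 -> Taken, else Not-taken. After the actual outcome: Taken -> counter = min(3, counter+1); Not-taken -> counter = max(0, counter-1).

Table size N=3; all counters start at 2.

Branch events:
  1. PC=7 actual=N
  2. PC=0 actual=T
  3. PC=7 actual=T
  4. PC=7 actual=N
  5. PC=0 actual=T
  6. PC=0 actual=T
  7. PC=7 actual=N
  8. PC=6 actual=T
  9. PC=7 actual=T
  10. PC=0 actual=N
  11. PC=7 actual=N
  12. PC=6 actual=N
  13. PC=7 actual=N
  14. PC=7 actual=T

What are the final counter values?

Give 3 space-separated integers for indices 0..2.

Ev 1: PC=7 idx=1 pred=T actual=N -> ctr[1]=1
Ev 2: PC=0 idx=0 pred=T actual=T -> ctr[0]=3
Ev 3: PC=7 idx=1 pred=N actual=T -> ctr[1]=2
Ev 4: PC=7 idx=1 pred=T actual=N -> ctr[1]=1
Ev 5: PC=0 idx=0 pred=T actual=T -> ctr[0]=3
Ev 6: PC=0 idx=0 pred=T actual=T -> ctr[0]=3
Ev 7: PC=7 idx=1 pred=N actual=N -> ctr[1]=0
Ev 8: PC=6 idx=0 pred=T actual=T -> ctr[0]=3
Ev 9: PC=7 idx=1 pred=N actual=T -> ctr[1]=1
Ev 10: PC=0 idx=0 pred=T actual=N -> ctr[0]=2
Ev 11: PC=7 idx=1 pred=N actual=N -> ctr[1]=0
Ev 12: PC=6 idx=0 pred=T actual=N -> ctr[0]=1
Ev 13: PC=7 idx=1 pred=N actual=N -> ctr[1]=0
Ev 14: PC=7 idx=1 pred=N actual=T -> ctr[1]=1

Answer: 1 1 2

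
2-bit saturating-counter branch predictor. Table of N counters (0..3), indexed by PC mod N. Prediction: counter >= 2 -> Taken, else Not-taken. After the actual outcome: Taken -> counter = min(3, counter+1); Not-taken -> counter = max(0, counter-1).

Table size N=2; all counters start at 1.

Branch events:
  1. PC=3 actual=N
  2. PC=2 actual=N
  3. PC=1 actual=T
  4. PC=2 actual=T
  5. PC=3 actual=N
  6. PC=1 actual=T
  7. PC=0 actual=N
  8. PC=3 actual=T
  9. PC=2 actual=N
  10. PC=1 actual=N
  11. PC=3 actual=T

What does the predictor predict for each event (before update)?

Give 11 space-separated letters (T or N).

Ev 1: PC=3 idx=1 pred=N actual=N -> ctr[1]=0
Ev 2: PC=2 idx=0 pred=N actual=N -> ctr[0]=0
Ev 3: PC=1 idx=1 pred=N actual=T -> ctr[1]=1
Ev 4: PC=2 idx=0 pred=N actual=T -> ctr[0]=1
Ev 5: PC=3 idx=1 pred=N actual=N -> ctr[1]=0
Ev 6: PC=1 idx=1 pred=N actual=T -> ctr[1]=1
Ev 7: PC=0 idx=0 pred=N actual=N -> ctr[0]=0
Ev 8: PC=3 idx=1 pred=N actual=T -> ctr[1]=2
Ev 9: PC=2 idx=0 pred=N actual=N -> ctr[0]=0
Ev 10: PC=1 idx=1 pred=T actual=N -> ctr[1]=1
Ev 11: PC=3 idx=1 pred=N actual=T -> ctr[1]=2

Answer: N N N N N N N N N T N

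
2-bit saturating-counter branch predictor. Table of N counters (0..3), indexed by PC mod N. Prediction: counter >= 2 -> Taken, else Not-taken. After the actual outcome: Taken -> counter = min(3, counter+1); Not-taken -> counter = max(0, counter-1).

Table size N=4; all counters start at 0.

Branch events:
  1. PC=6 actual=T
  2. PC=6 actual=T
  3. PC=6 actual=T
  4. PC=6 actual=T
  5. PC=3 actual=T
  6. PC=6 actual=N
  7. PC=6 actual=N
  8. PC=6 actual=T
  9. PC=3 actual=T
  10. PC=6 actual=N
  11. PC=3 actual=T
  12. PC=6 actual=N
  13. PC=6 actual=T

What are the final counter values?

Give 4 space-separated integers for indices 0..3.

Ev 1: PC=6 idx=2 pred=N actual=T -> ctr[2]=1
Ev 2: PC=6 idx=2 pred=N actual=T -> ctr[2]=2
Ev 3: PC=6 idx=2 pred=T actual=T -> ctr[2]=3
Ev 4: PC=6 idx=2 pred=T actual=T -> ctr[2]=3
Ev 5: PC=3 idx=3 pred=N actual=T -> ctr[3]=1
Ev 6: PC=6 idx=2 pred=T actual=N -> ctr[2]=2
Ev 7: PC=6 idx=2 pred=T actual=N -> ctr[2]=1
Ev 8: PC=6 idx=2 pred=N actual=T -> ctr[2]=2
Ev 9: PC=3 idx=3 pred=N actual=T -> ctr[3]=2
Ev 10: PC=6 idx=2 pred=T actual=N -> ctr[2]=1
Ev 11: PC=3 idx=3 pred=T actual=T -> ctr[3]=3
Ev 12: PC=6 idx=2 pred=N actual=N -> ctr[2]=0
Ev 13: PC=6 idx=2 pred=N actual=T -> ctr[2]=1

Answer: 0 0 1 3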